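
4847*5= 24235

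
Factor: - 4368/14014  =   - 2^3  *3^1*7^(-1)*11^(  -  1 ) = -24/77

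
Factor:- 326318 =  - 2^1*167^1*977^1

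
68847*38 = 2616186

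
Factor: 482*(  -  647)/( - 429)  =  311854/429 = 2^1*3^( - 1)*11^( - 1)*13^( - 1 )*241^1*647^1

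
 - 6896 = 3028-9924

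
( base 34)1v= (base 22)2L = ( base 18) 3b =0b1000001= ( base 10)65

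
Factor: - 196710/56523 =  - 2^1 * 5^1 * 79^1*227^( - 1) = - 790/227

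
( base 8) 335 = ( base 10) 221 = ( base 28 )7P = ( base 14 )11b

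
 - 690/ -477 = 230/159=1.45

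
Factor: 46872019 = 47^1  *59^1*16903^1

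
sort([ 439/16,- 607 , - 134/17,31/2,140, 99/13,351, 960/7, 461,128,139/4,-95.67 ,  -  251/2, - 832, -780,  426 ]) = [ - 832, - 780,-607, - 251/2, - 95.67, - 134/17,  99/13, 31/2,  439/16,139/4,  128, 960/7, 140,351, 426,461 ]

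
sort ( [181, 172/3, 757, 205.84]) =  [172/3, 181,205.84,757] 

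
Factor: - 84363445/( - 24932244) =2^( - 2 )*3^( - 1)*5^1 * 41^1 * 331^ ( - 1 )*6277^ ( - 1) * 411529^1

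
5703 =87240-81537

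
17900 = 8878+9022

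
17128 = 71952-54824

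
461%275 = 186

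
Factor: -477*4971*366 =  -867847122 =- 2^1*3^4  *  53^1*61^1*1657^1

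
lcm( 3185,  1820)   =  12740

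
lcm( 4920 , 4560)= 186960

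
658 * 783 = 515214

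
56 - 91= - 35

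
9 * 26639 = 239751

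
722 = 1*722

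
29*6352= 184208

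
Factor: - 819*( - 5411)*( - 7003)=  - 3^2 *7^2*13^1*47^1*149^1*773^1 = - 31034557827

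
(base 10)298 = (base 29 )a8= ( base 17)109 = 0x12A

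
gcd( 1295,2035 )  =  185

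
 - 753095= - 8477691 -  - 7724596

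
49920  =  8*6240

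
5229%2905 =2324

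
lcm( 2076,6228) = 6228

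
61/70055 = 61/70055 = 0.00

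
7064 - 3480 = 3584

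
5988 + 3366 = 9354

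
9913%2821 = 1450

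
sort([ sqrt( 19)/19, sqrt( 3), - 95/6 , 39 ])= [ - 95/6, sqrt( 19 )/19,sqrt( 3),39]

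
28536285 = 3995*7143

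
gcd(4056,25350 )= 1014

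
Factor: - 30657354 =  - 2^1 * 3^1*7^1*13^1*56149^1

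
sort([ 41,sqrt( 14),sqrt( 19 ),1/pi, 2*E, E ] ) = [1/pi, E, sqrt ( 14),sqrt(19 ), 2*E,41 ] 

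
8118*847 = 6875946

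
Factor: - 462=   -  2^1*3^1 *7^1 * 11^1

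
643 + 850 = 1493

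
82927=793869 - 710942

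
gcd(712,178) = 178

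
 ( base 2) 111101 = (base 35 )1Q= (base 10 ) 61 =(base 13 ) 49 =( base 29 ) 23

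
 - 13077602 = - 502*26051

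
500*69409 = 34704500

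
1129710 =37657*30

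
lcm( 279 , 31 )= 279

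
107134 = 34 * 3151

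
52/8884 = 13/2221 = 0.01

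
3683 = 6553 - 2870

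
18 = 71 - 53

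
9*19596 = 176364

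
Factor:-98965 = -5^1*19793^1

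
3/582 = 1/194 = 0.01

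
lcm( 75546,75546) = 75546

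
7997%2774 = 2449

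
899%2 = 1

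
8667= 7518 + 1149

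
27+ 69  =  96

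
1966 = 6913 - 4947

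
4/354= 2/177 = 0.01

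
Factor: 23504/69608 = 26/77 = 2^1 * 7^(  -  1)*11^( - 1 )*13^1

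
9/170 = 9/170=0.05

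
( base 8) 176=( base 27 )4i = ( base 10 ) 126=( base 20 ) 66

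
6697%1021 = 571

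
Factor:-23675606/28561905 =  - 2^1*3^( - 2 )* 5^( - 1 )*634709^( - 1)*11837803^1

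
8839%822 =619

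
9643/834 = 11+469/834 = 11.56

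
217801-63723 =154078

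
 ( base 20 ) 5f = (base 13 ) 8b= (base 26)4B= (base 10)115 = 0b1110011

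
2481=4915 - 2434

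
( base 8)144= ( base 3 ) 10201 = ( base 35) 2U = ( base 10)100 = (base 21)4G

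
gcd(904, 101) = 1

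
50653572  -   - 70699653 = 121353225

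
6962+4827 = 11789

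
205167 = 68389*3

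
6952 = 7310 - 358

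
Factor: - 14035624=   -  2^3*1754453^1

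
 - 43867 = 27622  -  71489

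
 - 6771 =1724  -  8495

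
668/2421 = 668/2421 = 0.28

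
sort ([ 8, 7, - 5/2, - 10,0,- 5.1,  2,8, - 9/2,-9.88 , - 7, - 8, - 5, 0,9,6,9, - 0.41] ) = [- 10,  -  9.88, - 8, - 7,  -  5.1,  -  5, - 9/2 ,  -  5/2,  -  0.41,0,0 , 2, 6,7,8, 8, 9, 9] 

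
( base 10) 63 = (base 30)23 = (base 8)77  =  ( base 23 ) 2h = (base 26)2b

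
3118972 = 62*50306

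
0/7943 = 0 = 0.00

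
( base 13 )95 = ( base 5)442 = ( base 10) 122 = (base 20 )62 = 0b1111010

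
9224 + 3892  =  13116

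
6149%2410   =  1329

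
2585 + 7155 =9740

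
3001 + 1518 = 4519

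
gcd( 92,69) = 23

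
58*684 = 39672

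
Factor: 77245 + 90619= 2^3*20983^1 = 167864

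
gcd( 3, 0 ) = 3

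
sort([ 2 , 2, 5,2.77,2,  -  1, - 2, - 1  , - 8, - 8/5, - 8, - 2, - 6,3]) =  [ -8, - 8, - 6,-2,  -  2, - 8/5, - 1, - 1,2,2,2,2.77,3,5 ]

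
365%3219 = 365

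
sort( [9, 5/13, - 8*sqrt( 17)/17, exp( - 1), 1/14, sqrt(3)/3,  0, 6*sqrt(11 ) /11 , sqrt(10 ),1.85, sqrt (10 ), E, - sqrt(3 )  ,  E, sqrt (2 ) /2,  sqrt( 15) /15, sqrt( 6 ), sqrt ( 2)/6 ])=[ - 8*sqrt(17 ) /17, - sqrt( 3 ), 0,1/14,sqrt(2)/6,sqrt( 15)/15, exp( - 1 ), 5/13, sqrt( 3 ) /3,sqrt( 2 ) /2, 6 * sqrt(11 ) /11, 1.85,  sqrt(6 ), E, E, sqrt ( 10), sqrt(10 ), 9]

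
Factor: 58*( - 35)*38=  - 2^2*5^1 * 7^1*19^1*29^1 = - 77140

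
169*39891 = 6741579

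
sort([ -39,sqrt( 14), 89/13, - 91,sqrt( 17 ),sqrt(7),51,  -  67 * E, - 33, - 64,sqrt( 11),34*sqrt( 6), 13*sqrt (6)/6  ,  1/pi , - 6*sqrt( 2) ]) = [ - 67*E, - 91, - 64,-39, - 33, - 6 * sqrt( 2),1/pi,sqrt(7), sqrt (11),sqrt ( 14),sqrt ( 17),13 * sqrt(6)/6,  89/13,51,34  *  sqrt(6 ) ] 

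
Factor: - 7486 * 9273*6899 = - 2^1 *3^1*11^1 * 19^1*197^1*281^1 *6899^1   =  - 478912560522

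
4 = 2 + 2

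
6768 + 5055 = 11823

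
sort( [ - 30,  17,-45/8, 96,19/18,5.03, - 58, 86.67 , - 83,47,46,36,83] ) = [ - 83,-58, - 30, - 45/8, 19/18, 5.03,17 , 36, 46,47,83, 86.67,96 ] 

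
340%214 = 126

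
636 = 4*159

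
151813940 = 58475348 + 93338592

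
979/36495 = 979/36495 = 0.03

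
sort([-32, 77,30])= [ - 32, 30, 77]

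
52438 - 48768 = 3670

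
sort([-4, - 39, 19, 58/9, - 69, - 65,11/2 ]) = [ - 69,-65,- 39, - 4, 11/2, 58/9, 19] 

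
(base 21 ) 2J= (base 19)34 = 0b111101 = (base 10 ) 61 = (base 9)67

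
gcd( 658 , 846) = 94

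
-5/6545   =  -1 +1308/1309 = - 0.00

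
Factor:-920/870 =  - 2^2*3^(- 1 ) * 23^1*29^( - 1) = - 92/87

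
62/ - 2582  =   - 1+1260/1291 = - 0.02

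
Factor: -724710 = -2^1*3^1 * 5^1 * 7^2*17^1*29^1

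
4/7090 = 2/3545=0.00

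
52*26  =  1352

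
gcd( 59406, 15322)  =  2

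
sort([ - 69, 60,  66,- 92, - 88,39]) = [ - 92,-88, -69, 39,60, 66]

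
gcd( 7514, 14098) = 2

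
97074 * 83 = 8057142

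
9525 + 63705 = 73230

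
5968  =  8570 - 2602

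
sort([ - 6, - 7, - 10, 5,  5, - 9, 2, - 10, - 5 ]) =[ - 10,- 10, - 9, - 7, - 6, - 5, 2, 5,5 ]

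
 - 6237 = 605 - 6842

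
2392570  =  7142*335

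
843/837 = 281/279 = 1.01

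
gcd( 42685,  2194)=1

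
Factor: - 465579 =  - 3^2*17^2*179^1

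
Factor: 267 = 3^1*89^1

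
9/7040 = 9/7040 = 0.00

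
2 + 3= 5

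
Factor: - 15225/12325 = - 3^1*7^1*17^(  -  1 )  =  -21/17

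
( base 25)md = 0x233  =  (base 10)563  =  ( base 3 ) 202212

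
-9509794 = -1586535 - 7923259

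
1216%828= 388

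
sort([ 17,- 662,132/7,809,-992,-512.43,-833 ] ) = [-992,- 833,-662,-512.43, 17, 132/7  ,  809] 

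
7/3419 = 7/3419=0.00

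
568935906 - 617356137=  - 48420231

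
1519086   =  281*5406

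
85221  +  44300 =129521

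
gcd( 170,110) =10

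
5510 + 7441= 12951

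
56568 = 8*7071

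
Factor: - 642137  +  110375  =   - 531762= - 2^1*3^1 * 7^1*11^1*1151^1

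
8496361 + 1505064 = 10001425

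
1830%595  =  45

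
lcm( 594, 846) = 27918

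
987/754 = 987/754 = 1.31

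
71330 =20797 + 50533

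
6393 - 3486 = 2907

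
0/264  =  0 = 0.00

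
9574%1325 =299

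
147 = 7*21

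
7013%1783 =1664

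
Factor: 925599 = 3^1*17^1*18149^1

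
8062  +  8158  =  16220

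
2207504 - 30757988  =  -28550484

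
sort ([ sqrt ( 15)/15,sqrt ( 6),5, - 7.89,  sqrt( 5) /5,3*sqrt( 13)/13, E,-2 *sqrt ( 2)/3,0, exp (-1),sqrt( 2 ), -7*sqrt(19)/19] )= [ - 7.89,  -  7*sqrt(19)/19,- 2*sqrt ( 2 ) /3, 0, sqrt (15)/15,exp ( - 1),sqrt( 5) /5,3*sqrt (13)/13,sqrt( 2), sqrt( 6),E,5] 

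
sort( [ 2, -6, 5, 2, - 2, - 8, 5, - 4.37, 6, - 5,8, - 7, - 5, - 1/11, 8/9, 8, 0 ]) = [ - 8,-7, - 6, - 5, - 5, - 4.37,- 2, - 1/11,0, 8/9, 2,2,5,  5,  6,  8, 8]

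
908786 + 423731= 1332517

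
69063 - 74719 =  - 5656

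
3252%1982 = 1270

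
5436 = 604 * 9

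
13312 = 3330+9982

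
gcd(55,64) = 1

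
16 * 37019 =592304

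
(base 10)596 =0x254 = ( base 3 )211002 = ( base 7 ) 1511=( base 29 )kg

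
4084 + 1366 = 5450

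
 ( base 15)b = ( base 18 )b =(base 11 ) 10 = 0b1011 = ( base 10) 11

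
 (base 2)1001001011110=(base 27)6c4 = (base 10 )4702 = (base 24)83M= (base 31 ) 4rl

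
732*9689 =7092348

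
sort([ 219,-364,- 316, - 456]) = [-456, - 364,-316, 219]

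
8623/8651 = 8623/8651 = 1.00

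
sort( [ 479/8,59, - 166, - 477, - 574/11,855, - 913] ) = [-913, - 477,  -  166,-574/11,59,479/8,855 ] 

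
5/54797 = 5/54797 = 0.00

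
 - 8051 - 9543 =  - 17594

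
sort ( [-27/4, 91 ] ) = [ - 27/4,91] 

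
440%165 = 110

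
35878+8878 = 44756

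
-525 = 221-746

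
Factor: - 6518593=  -  6518593^1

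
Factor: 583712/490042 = 2^4*7^( - 1 )*37^1*71^( - 1)  =  592/497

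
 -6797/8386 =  - 971/1198= - 0.81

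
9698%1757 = 913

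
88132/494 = 178 + 100/247 = 178.40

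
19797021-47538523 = -27741502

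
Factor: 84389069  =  1307^1*64567^1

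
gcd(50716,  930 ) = 62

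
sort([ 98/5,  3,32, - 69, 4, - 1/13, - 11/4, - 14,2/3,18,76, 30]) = [ - 69,  -  14, - 11/4 ,-1/13,2/3, 3,4,  18,  98/5 , 30,32 , 76 ]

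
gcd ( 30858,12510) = 834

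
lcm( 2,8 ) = 8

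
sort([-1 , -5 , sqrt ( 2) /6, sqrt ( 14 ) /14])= [ - 5, - 1,sqrt( 2 ) /6 , sqrt(14)/14]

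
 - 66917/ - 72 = 66917/72 = 929.40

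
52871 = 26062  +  26809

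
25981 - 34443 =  - 8462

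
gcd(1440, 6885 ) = 45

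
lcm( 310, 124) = 620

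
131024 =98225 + 32799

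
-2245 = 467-2712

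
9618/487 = 9618/487 = 19.75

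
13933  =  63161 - 49228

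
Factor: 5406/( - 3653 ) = -2^1*3^1*13^(  -  1) *17^1*53^1*281^( - 1 ) 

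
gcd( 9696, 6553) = 1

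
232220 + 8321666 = 8553886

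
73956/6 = 12326 =12326.00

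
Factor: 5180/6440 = 37/46 = 2^( - 1 )*23^( - 1)* 37^1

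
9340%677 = 539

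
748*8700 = 6507600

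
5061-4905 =156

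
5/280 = 1/56 = 0.02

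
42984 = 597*72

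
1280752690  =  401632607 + 879120083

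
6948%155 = 128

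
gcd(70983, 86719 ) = 1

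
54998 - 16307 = 38691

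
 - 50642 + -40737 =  -91379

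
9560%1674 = 1190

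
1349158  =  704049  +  645109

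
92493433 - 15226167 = 77267266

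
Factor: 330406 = 2^1*165203^1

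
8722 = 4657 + 4065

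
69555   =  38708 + 30847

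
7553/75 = 7553/75= 100.71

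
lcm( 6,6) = 6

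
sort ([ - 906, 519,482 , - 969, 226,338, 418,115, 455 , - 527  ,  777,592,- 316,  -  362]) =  [-969, - 906, - 527 ,-362, - 316,115, 226, 338 , 418, 455, 482,519 , 592, 777 ]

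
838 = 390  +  448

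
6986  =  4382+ 2604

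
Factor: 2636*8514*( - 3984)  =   - 89412529536 = - 2^7*3^3*11^1*43^1*83^1*659^1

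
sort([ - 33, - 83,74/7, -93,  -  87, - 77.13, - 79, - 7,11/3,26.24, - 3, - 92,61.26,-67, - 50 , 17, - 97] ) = [ - 97, - 93, - 92, - 87,-83, - 79, - 77.13, - 67, - 50,-33, - 7, - 3,11/3,74/7,17,26.24,61.26] 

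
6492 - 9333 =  - 2841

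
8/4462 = 4/2231 = 0.00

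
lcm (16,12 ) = 48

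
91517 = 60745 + 30772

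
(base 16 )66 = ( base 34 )30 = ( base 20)52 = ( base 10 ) 102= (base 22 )4E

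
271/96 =2 + 79/96= 2.82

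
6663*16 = 106608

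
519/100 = 5+19/100=5.19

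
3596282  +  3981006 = 7577288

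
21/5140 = 21/5140 = 0.00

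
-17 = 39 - 56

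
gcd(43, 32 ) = 1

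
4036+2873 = 6909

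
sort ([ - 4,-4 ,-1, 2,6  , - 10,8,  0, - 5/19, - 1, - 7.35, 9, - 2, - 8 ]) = [ - 10 , - 8,-7.35, -4, - 4,-2 ,  -  1, - 1,-5/19, 0, 2, 6, 8,9]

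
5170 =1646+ 3524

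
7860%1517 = 275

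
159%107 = 52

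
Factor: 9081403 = 577^1*15739^1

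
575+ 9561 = 10136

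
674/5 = 674/5 = 134.80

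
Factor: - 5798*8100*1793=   -  84206093400 = - 2^3*3^4*5^2*11^1*  13^1*163^1*223^1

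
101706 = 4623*22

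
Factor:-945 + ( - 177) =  - 2^1*3^1*11^1*17^1  =  - 1122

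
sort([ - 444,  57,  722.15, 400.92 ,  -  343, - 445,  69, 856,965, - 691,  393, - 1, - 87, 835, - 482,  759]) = [ - 691, - 482,-445, - 444, - 343, - 87, - 1, 57, 69,  393, 400.92, 722.15 , 759,835,856,  965]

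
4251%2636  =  1615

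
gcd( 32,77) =1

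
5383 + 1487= 6870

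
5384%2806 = 2578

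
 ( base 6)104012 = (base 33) 7v2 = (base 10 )8648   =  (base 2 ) 10000111001000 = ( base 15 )2868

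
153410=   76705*2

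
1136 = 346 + 790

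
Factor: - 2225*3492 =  - 2^2 * 3^2*5^2*89^1*97^1 = - 7769700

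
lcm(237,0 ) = 0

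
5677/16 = 5677/16 = 354.81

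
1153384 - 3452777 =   -  2299393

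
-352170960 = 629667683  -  981838643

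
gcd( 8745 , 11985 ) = 15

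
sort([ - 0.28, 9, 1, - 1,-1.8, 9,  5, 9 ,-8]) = [ - 8, - 1.8, - 1,-0.28,1, 5, 9, 9,9] 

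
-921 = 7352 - 8273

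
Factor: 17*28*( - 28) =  - 13328=- 2^4*7^2*17^1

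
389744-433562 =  - 43818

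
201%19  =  11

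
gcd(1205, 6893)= 1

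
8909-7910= 999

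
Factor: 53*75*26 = 2^1*3^1*5^2*13^1*53^1=103350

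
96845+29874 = 126719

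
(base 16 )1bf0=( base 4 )1233300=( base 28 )93C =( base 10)7152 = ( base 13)3342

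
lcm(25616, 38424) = 76848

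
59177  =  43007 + 16170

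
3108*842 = 2616936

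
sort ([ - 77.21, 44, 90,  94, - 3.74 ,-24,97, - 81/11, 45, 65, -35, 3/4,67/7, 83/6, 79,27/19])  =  [ - 77.21, - 35,  -  24, - 81/11, - 3.74, 3/4, 27/19,67/7,83/6, 44, 45,65, 79,90, 94,97 ]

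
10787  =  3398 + 7389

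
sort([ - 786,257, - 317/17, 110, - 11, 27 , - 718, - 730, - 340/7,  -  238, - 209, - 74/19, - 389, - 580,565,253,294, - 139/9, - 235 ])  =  [ - 786,-730,  -  718, - 580, - 389, - 238, - 235, - 209, - 340/7, - 317/17 , - 139/9,-11, - 74/19, 27, 110, 253, 257,294 , 565]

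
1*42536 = 42536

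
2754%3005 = 2754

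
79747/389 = 79747/389= 205.01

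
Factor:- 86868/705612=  - 57/463  =  - 3^1 * 19^1*463^( - 1) 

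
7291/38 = 7291/38 = 191.87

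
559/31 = 559/31= 18.03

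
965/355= 2 + 51/71 = 2.72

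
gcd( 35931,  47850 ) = 87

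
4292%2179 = 2113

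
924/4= 231 = 231.00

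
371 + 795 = 1166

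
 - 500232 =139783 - 640015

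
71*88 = 6248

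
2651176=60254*44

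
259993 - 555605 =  - 295612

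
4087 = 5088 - 1001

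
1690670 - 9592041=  - 7901371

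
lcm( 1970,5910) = 5910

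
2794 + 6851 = 9645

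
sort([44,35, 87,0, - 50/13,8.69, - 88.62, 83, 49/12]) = [ - 88.62, - 50/13,0,49/12,  8.69, 35,44,  83,87] 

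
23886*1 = 23886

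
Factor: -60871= - 29^1*2099^1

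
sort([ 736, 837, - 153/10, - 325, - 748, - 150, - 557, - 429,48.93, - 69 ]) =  [ - 748,  -  557, - 429,-325, - 150,-69, - 153/10,48.93,  736,837 ] 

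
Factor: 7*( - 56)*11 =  - 2^3 * 7^2*11^1 = - 4312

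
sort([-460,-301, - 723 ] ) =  [-723, - 460  , - 301 ] 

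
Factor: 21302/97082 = 10651^1*48541^ (  -  1 )  =  10651/48541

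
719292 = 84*8563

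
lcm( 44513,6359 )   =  44513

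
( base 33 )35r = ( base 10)3459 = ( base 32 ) 3C3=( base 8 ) 6603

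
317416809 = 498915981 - 181499172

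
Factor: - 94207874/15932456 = - 47103937/7966228 = -  2^( - 2 ) * 113^1 * 191^( - 1 )*10427^(  -  1 )*416849^1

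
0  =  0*47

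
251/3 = 251/3  =  83.67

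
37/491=37/491 = 0.08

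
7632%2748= 2136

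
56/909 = 56/909  =  0.06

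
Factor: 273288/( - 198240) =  - 193/140=-  2^( - 2) * 5^(-1)*7^( - 1)*193^1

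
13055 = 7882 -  - 5173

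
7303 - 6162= 1141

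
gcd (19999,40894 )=7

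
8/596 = 2/149 = 0.01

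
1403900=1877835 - 473935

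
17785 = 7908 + 9877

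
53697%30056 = 23641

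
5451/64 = 5451/64 = 85.17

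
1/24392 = 1/24392 = 0.00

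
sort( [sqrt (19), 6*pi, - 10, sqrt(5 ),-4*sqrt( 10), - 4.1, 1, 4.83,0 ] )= [ - 4*sqrt( 10 ), - 10, - 4.1,  0, 1, sqrt( 5), sqrt( 19),4.83  ,  6*pi] 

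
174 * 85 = 14790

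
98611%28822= 12145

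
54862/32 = 1714 + 7/16 = 1714.44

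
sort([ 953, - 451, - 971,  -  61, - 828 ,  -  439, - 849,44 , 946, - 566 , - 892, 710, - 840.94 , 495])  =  [  -  971, - 892, - 849, - 840.94, - 828, - 566,  -  451, - 439, - 61, 44,495,  710,946,953]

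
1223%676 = 547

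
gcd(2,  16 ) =2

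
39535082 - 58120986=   -  18585904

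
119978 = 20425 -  - 99553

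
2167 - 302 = 1865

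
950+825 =1775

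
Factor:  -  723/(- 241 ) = 3^1 = 3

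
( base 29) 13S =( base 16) 3bc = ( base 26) 1AK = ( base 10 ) 956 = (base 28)164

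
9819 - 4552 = 5267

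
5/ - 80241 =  - 5/80241 = -0.00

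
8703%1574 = 833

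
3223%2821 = 402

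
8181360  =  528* 15495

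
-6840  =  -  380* 18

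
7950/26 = 305+10/13 = 305.77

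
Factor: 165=3^1*5^1* 11^1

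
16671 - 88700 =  - 72029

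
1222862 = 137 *8926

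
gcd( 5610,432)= 6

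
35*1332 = 46620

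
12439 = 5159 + 7280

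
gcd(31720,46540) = 260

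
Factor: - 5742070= - 2^1 * 5^1*283^1*2029^1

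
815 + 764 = 1579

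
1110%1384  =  1110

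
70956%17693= 184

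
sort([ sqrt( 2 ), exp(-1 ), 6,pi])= [ exp( - 1 ), sqrt( 2), pi, 6]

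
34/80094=17/40047 = 0.00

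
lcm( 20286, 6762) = 20286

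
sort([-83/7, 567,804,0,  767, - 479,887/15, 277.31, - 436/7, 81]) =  [ - 479,- 436/7  , - 83/7, 0 , 887/15, 81,277.31,  567,767,804]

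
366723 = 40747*9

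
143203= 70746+72457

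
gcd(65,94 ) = 1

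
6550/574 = 11 + 118/287= 11.41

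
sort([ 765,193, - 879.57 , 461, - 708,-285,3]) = [ - 879.57,-708, - 285 , 3, 193, 461, 765]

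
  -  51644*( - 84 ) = 4338096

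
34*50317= 1710778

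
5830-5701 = 129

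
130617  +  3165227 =3295844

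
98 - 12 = 86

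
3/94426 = 3/94426 = 0.00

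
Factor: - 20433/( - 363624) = 2^( - 3 )*7^2*109^( - 1 ) = 49/872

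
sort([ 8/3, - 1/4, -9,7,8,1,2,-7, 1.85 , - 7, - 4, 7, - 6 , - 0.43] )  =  [ - 9, - 7 , - 7, - 6,- 4, - 0.43, - 1/4, 1, 1.85,2,8/3, 7 , 7,8 ]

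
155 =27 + 128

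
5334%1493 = 855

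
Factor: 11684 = 2^2*23^1*127^1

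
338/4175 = 338/4175=0.08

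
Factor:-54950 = -2^1*5^2 * 7^1*157^1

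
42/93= 14/31 = 0.45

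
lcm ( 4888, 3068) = 288392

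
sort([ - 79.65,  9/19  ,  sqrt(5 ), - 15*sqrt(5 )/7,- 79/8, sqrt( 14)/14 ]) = [-79.65 , - 79/8, - 15 *sqrt( 5)/7, sqrt ( 14) /14,  9/19,sqrt( 5 )] 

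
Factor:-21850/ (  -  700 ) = 437/14 = 2^(-1 )*7^(- 1)*19^1*23^1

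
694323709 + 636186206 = 1330509915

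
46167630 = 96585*478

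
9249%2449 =1902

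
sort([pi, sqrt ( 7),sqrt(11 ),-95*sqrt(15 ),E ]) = [ -95*sqrt(15 ),sqrt( 7 ),E,pi, sqrt( 11 ) ]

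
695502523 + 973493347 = 1668995870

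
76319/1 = 76319 =76319.00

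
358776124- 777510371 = - 418734247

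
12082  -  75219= - 63137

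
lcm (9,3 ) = 9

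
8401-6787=1614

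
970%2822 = 970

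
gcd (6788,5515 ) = 1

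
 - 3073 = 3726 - 6799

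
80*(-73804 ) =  - 5904320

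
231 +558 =789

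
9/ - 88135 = - 9/88135 = - 0.00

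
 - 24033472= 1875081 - 25908553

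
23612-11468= 12144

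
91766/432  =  212  +  91/216 = 212.42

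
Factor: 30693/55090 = 39/70 = 2^( - 1)*  3^1*5^( - 1)*7^( - 1)*13^1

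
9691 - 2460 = 7231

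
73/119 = 73/119 = 0.61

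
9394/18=521 + 8/9 = 521.89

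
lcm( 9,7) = 63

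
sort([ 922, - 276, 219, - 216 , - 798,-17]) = [ - 798, - 276, - 216,-17, 219,922] 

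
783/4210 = 783/4210  =  0.19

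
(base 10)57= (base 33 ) 1o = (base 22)2D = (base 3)2010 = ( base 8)71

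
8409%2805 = 2799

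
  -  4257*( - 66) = 280962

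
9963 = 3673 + 6290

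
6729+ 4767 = 11496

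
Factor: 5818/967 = 2^1 *967^(  -  1 ) * 2909^1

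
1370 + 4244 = 5614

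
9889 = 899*11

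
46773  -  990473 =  - 943700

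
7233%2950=1333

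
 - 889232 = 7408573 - 8297805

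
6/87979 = 6/87979 = 0.00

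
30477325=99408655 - 68931330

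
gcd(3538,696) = 58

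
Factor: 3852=2^2*3^2*107^1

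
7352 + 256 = 7608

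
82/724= 41/362 = 0.11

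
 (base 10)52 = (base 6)124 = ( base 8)64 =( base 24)24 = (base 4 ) 310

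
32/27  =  1 + 5/27= 1.19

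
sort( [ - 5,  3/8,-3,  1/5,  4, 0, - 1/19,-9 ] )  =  [-9, - 5,-3, - 1/19,0,  1/5,3/8,  4]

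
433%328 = 105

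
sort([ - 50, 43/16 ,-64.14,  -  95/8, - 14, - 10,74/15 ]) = [ - 64.14,  -  50,-14, -95/8, - 10, 43/16,  74/15]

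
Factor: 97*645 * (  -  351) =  -3^4* 5^1 * 13^1*43^1 *97^1 = - 21960315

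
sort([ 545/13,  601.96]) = [ 545/13,601.96 ]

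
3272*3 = 9816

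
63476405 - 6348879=57127526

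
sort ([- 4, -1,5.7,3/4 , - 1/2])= [  -  4 , - 1, - 1/2,3/4, 5.7]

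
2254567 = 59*38213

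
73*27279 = 1991367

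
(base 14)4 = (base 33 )4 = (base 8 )4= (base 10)4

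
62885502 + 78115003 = 141000505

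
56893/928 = 56893/928 = 61.31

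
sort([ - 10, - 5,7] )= [-10, - 5,7] 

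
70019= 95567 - 25548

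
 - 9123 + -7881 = -17004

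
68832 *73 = 5024736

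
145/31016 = 145/31016 = 0.00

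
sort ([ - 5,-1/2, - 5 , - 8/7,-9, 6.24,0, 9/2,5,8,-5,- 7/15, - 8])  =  [ - 9, - 8, - 5, - 5,-5, - 8/7, - 1/2, - 7/15, 0,  9/2, 5, 6.24,8]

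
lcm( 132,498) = 10956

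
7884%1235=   474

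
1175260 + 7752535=8927795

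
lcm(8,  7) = 56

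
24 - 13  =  11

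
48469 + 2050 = 50519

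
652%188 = 88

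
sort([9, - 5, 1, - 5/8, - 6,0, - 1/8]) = [-6, - 5, - 5/8,-1/8,0,1, 9]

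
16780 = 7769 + 9011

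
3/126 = 1/42 = 0.02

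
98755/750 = 19751/150 = 131.67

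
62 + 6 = 68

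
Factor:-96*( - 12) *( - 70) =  - 2^8*3^2 * 5^1*7^1 = - 80640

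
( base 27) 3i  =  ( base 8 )143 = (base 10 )99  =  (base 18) 59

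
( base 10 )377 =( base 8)571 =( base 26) ed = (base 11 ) 313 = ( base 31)c5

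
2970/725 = 4+14/145 = 4.10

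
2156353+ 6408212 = 8564565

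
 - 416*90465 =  - 37633440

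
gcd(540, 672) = 12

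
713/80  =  713/80 = 8.91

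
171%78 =15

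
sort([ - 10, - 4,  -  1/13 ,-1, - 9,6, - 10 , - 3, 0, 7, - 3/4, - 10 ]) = [ - 10, - 10, - 10,  -  9 , -4, - 3,-1, -3/4, -1/13 , 0, 6 , 7]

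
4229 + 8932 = 13161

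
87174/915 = 29058/305  =  95.27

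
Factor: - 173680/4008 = - 130/3=- 2^1*3^( - 1) * 5^1*13^1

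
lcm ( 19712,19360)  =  1084160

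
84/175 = 12/25 = 0.48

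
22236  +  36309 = 58545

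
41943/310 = 1353/10 = 135.30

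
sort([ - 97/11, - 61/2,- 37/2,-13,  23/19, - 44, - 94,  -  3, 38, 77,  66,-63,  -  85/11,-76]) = [  -  94 ,-76,  -  63,-44, - 61/2, - 37/2, - 13  ,-97/11,-85/11, -3,23/19, 38,66, 77] 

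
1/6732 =1/6732 = 0.00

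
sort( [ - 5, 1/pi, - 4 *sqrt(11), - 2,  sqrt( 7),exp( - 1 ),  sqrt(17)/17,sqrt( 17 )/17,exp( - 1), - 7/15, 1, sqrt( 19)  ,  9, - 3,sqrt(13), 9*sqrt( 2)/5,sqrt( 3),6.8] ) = [ - 4*sqrt( 11), - 5,  -  3, - 2, - 7/15,sqrt( 17) /17, sqrt( 17 )/17,1/pi,exp(  -  1),exp(-1 ), 1,sqrt( 3 ),9*sqrt (2 )/5, sqrt ( 7), sqrt(13 ), sqrt( 19), 6.8, 9]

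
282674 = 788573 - 505899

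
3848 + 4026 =7874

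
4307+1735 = 6042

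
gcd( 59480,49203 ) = 1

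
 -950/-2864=475/1432 = 0.33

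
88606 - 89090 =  - 484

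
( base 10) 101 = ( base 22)4D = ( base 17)5G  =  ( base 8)145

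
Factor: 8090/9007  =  2^1 *5^1*809^1*9007^ (  -  1 ) 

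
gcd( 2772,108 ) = 36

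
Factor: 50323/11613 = 3^ (- 1 )*13^1  =  13/3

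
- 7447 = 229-7676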